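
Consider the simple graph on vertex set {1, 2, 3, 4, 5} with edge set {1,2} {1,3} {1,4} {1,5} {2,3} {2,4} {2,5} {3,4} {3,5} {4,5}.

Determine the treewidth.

4

A width-4 tree decomposition is:
Bags: B1 = {1, 2, 3, 4, 5}
Tree: (single bag)
With just one bag of size 5, the width is 5 − 1 = 4, so tw(G) ≤ 4. On the other hand G contains the 5-clique {1, 2, 3, 4, 5}. A clique must lie in a single bag of any decomposition, so no decomposition can have width below 4. Combining the bounds, tw(G) = 4.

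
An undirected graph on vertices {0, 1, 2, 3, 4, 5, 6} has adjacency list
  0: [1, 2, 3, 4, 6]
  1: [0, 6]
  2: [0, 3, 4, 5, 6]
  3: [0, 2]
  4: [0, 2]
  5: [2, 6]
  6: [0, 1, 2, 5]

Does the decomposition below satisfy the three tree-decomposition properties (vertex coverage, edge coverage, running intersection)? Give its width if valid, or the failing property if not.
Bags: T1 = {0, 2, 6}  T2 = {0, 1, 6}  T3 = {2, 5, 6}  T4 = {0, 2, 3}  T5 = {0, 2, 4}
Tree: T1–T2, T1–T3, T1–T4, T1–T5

Yes; width 2.

Checking the three conditions: (i) the bags cover all of {0, 1, 2, 3, 4, 5, 6}; (ii) for each edge, some bag contains both endpoints; (iii) the bags containing any fixed vertex form a subtree. All hold, so the decomposition is valid with width 3 − 1 = 2.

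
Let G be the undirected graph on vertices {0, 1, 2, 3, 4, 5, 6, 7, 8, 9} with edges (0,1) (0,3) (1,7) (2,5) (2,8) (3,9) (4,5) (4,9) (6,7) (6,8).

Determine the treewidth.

A width-2 tree decomposition is:
Bags: B1 = {0, 3, 9}  B2 = {0, 1, 9}  B3 = {1, 7, 9}  B4 = {6, 7, 9}  B5 = {6, 8, 9}  B6 = {2, 8, 9}  B7 = {2, 5, 9}  B8 = {4, 5, 9}
Tree: B1–B2, B2–B3, B3–B4, B4–B5, B5–B6, B6–B7, B7–B8
Each bag holds 3 vertices, so the decomposition has width 2, which upper-bounds the treewidth. The edges 9–3–0–1–7–6–8–2–5–4–9 form a cycle, so G is not a tree and its treewidth is at least 2. Therefore the treewidth is 2.

2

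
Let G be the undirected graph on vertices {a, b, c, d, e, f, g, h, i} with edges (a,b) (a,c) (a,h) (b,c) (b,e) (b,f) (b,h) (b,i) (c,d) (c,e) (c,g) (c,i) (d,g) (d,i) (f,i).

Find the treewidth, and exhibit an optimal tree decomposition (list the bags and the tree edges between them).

Every bag has size at most 3, so the width is 3 − 1 = 2 and tw(G) ≤ 2. On the other hand G contains the 3-clique {c, d, g}. A clique must lie in a single bag of any decomposition, so no decomposition can have width below 2. Therefore the treewidth is 2.

Treewidth 2.
One such decomposition:
Bags: B1 = {b, f, i}  B2 = {b, c, i}  B3 = {b, c, e}  B4 = {a, b, c}  B5 = {c, d, i}  B6 = {a, b, h}  B7 = {c, d, g}
Tree: B1–B2, B2–B3, B3–B4, B2–B5, B4–B6, B5–B7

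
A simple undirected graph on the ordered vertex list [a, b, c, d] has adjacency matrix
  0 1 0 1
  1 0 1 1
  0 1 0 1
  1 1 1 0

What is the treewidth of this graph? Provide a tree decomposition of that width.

Treewidth 2.
One such decomposition:
Bags: B1 = {b, c, d}  B2 = {a, b, d}
Tree: B1–B2

The largest bag has 3 vertices, giving width 2; this decomposition certifies tw(G) ≤ 2. On the other hand G contains the 3-clique {b, c, d}. A clique must lie in a single bag of any decomposition, so no decomposition can have width below 2. The upper and lower bounds meet at 2, so that is the treewidth.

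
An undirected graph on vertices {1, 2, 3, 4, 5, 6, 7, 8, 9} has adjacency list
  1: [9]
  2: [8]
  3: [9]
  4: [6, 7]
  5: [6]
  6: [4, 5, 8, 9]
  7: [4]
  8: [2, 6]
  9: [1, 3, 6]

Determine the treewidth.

A width-1 tree decomposition is:
Bags: B1 = {6, 9}  B2 = {1, 9}  B3 = {6, 8}  B4 = {4, 6}  B5 = {3, 9}  B6 = {5, 6}  B7 = {2, 8}  B8 = {4, 7}
Tree: B1–B2, B1–B3, B3–B4, B1–B5, B3–B6, B3–B7, B4–B8
The largest bag has 2 vertices, giving width 1; this decomposition certifies tw(G) ≤ 1. Since G has at least one edge (e.g. 6–9), it is not an edgeless graph, so tw(G) ≥ 1. Combining the bounds, tw(G) = 1.

1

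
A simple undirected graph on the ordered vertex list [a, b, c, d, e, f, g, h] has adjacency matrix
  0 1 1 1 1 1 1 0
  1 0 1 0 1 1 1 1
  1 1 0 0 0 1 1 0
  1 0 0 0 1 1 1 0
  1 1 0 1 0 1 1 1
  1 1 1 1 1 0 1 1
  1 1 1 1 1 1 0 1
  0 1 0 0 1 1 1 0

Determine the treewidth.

A width-4 tree decomposition is:
Bags: B1 = {a, d, e, f, g}  B2 = {a, b, e, f, g}  B3 = {a, b, c, f, g}  B4 = {b, e, f, g, h}
Tree: B1–B2, B2–B3, B2–B4
The largest bag has 5 vertices, giving width 4; this decomposition certifies tw(G) ≤ 4. Conversely, {a, d, e, f, g} is a clique of size 5, and the vertices of any clique must share a bag in every tree decomposition; so some bag has ≥ 5 vertices and tw(G) ≥ 4. Hence tw(G) = 4 exactly.

4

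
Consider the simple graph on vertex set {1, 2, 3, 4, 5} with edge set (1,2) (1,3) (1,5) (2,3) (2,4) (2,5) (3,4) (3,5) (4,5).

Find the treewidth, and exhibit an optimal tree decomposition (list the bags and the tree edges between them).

Each bag holds 4 vertices, so the decomposition has width 3, which upper-bounds the treewidth. Conversely, {1, 2, 3, 5} is a clique of size 4, and the vertices of any clique must share a bag in every tree decomposition; so some bag has ≥ 4 vertices and tw(G) ≥ 3. Combining the bounds, tw(G) = 3.

Treewidth 3.
One such decomposition:
Bags: B1 = {2, 3, 4, 5}  B2 = {1, 2, 3, 5}
Tree: B1–B2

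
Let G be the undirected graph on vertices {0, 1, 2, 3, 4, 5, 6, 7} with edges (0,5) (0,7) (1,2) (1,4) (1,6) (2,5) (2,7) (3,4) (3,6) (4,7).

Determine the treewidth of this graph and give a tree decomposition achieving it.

Treewidth 2.
One optimal decomposition is:
Bags: B1 = {3, 4, 6}  B2 = {1, 4, 6}  B3 = {1, 4, 7}  B4 = {1, 2, 7}  B5 = {0, 2, 7}  B6 = {0, 2, 5}
Tree: B1–B2, B2–B3, B3–B4, B4–B5, B5–B6

The largest bag has 3 vertices, giving width 2; this decomposition certifies tw(G) ≤ 2. Since 3–6–1–4–3 is a cycle in G, G is not acyclic. Forests are exactly the graphs of treewidth ≤ 1, so tw(G) ≥ 2. Combining the bounds, tw(G) = 2.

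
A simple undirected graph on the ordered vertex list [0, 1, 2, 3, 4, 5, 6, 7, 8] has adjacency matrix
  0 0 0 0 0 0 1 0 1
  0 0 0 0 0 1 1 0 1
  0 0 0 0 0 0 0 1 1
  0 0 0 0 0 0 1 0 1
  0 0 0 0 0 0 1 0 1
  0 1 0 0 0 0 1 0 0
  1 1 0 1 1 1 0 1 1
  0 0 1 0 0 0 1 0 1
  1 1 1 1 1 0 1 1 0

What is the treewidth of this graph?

A width-2 tree decomposition is:
Bags: B1 = {6, 7, 8}  B2 = {1, 6, 8}  B3 = {4, 6, 8}  B4 = {0, 6, 8}  B5 = {3, 6, 8}  B6 = {1, 5, 6}  B7 = {2, 7, 8}
Tree: B1–B2, B1–B3, B3–B4, B1–B5, B2–B6, B1–B7
Every bag has size at most 3, so the width is 3 − 1 = 2 and tw(G) ≤ 2. On the other hand G contains the 3-clique {2, 7, 8}. A clique must lie in a single bag of any decomposition, so no decomposition can have width below 2. The upper and lower bounds meet at 2, so that is the treewidth.

2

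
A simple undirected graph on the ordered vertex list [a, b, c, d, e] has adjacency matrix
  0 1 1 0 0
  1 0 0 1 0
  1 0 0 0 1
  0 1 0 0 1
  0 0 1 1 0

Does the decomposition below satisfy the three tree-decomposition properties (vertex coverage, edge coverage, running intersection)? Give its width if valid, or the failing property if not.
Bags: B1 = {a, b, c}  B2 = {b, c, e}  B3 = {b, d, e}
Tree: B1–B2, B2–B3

Checking the three conditions: (i) the bags cover all of {a, b, c, d, e}; (ii) for each edge, some bag contains both endpoints; (iii) the bags containing any fixed vertex form a subtree. All hold, so the decomposition is valid with width 3 − 1 = 2.

Yes; width 2.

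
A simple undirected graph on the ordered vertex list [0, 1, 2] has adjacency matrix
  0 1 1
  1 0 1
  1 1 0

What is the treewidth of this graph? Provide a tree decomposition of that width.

Treewidth 2.
One such decomposition:
Bags: B1 = {0, 1, 2}
Tree: (single bag)

A single bag containing all 3 vertices is trivially a valid decomposition of width 2. Conversely, {0, 1, 2} is a clique of size 3, and the vertices of any clique must share a bag in every tree decomposition; so some bag has ≥ 3 vertices and tw(G) ≥ 2. Therefore the treewidth is 2.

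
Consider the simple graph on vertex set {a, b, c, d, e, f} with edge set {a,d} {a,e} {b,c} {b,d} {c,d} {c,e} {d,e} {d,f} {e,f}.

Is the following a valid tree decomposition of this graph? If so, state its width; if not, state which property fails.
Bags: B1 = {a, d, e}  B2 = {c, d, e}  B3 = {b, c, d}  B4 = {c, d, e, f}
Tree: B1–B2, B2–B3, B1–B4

No — bags containing vertex c are not connected in the tree.

A tree decomposition must satisfy three properties: every vertex lies in some bag; for every edge, both endpoints lie together in some bag; and for every vertex, the bags containing it form a connected subtree. Here bags containing vertex c are not connected in the tree, so the decomposition is invalid.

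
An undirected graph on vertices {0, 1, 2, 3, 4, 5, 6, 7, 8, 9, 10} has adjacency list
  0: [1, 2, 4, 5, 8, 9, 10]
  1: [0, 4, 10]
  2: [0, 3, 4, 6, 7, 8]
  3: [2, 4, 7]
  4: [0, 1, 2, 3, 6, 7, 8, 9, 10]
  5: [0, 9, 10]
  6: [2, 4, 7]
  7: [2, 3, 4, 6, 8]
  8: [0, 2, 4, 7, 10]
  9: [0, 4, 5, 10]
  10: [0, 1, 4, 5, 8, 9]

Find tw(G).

3

A width-3 tree decomposition is:
Bags: B1 = {0, 4, 8, 10}  B2 = {0, 1, 4, 10}  B3 = {0, 2, 4, 8}  B4 = {2, 4, 7, 8}  B5 = {2, 3, 4, 7}  B6 = {2, 4, 6, 7}  B7 = {0, 4, 9, 10}  B8 = {0, 5, 9, 10}
Tree: B1–B2, B1–B3, B3–B4, B4–B5, B4–B6, B2–B7, B7–B8
The largest bag has 4 vertices, giving width 3; this decomposition certifies tw(G) ≤ 3. For the lower bound, the 4 vertices {0, 2, 4, 8} are pairwise adjacent, and any tree decomposition puts a clique entirely inside one bag — forcing width ≥ 3. Combining the bounds, tw(G) = 3.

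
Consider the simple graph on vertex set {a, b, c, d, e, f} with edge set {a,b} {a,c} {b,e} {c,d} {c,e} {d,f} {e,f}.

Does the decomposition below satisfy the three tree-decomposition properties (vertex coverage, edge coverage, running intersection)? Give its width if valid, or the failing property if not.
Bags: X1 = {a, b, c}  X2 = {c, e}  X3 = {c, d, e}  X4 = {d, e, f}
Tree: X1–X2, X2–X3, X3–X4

No — edge (b,e) lies in no bag.

A tree decomposition must satisfy three properties: every vertex lies in some bag; for every edge, both endpoints lie together in some bag; and for every vertex, the bags containing it form a connected subtree. Here edge (b,e) lies in no bag, so the decomposition is invalid.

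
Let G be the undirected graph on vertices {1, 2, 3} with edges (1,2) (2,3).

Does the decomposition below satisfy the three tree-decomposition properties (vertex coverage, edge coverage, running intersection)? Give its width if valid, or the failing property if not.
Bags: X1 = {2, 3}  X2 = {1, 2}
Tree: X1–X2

Vertex coverage: the bags together contain {1, 2, 3}, the full vertex set. Edge coverage: each edge of G has both endpoints in at least one bag. Running intersection: for every vertex, the bags containing it form a connected subtree. All three properties hold, so this is a valid tree decomposition of width max|bag| − 1 = 1, and hence tw(G) ≤ 1.

Yes; width 1.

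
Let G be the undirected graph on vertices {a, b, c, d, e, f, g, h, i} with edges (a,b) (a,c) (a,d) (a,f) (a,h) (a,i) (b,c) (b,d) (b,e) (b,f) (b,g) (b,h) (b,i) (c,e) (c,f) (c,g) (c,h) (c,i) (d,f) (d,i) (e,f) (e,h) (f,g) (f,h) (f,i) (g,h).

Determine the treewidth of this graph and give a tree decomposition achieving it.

Treewidth 4.
One optimal decomposition is:
Bags: B1 = {a, b, c, f, i}  B2 = {a, b, c, f, h}  B3 = {b, c, f, g, h}  B4 = {b, c, e, f, h}  B5 = {a, b, d, f, i}
Tree: B1–B2, B2–B3, B3–B4, B1–B5

Each bag holds 5 vertices, so the decomposition has width 4, which upper-bounds the treewidth. On the other hand G contains the 5-clique {a, b, d, f, i}. A clique must lie in a single bag of any decomposition, so no decomposition can have width below 4. Combining the bounds, tw(G) = 4.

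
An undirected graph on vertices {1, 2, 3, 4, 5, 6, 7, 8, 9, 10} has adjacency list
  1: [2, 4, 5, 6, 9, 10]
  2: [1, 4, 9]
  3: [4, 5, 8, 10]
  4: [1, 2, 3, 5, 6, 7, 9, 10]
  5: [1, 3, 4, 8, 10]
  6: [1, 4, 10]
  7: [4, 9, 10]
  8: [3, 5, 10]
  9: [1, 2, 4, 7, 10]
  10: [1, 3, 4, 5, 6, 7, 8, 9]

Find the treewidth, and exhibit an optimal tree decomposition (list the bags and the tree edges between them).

Treewidth 3.
One such decomposition:
Bags: B1 = {1, 4, 9, 10}  B2 = {1, 4, 5, 10}  B3 = {1, 4, 6, 10}  B4 = {3, 4, 5, 10}  B5 = {1, 2, 4, 9}  B6 = {4, 7, 9, 10}  B7 = {3, 5, 8, 10}
Tree: B1–B2, B1–B3, B2–B4, B1–B5, B1–B6, B4–B7

Each bag holds 4 vertices, so the decomposition has width 3, which upper-bounds the treewidth. Conversely, {3, 5, 8, 10} is a clique of size 4, and the vertices of any clique must share a bag in every tree decomposition; so some bag has ≥ 4 vertices and tw(G) ≥ 3. Hence tw(G) = 3 exactly.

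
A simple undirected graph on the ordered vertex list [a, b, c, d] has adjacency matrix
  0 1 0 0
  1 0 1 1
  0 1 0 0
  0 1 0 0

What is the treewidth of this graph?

A width-1 tree decomposition is:
Bags: B1 = {b, c}  B2 = {b, d}  B3 = {a, b}
Tree: B1–B2, B2–B3
Each bag holds 2 vertices, so the decomposition has width 1, which upper-bounds the treewidth. Since G has at least one edge (e.g. b–c), it is not an edgeless graph, so tw(G) ≥ 1. Hence tw(G) = 1 exactly.

1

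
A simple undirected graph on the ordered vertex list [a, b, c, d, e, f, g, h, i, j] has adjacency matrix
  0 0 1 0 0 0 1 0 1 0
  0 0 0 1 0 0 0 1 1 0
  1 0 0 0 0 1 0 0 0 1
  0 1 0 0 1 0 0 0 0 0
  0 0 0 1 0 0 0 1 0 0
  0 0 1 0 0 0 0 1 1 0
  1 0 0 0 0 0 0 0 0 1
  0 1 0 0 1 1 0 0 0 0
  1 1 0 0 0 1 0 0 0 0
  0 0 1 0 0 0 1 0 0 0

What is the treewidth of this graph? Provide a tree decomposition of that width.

Treewidth 2.
One such decomposition:
Bags: B1 = {c, g, j}  B2 = {a, c, g}  B3 = {a, c, f}  B4 = {a, f, i}  B5 = {f, h, i}  B6 = {b, h, i}  B7 = {b, e, h}  B8 = {b, d, e}
Tree: B1–B2, B2–B3, B3–B4, B4–B5, B5–B6, B6–B7, B7–B8

The largest bag has 3 vertices, giving width 2; this decomposition certifies tw(G) ≤ 2. Since j–g–a–c–j is a cycle in G, G is not acyclic. Forests are exactly the graphs of treewidth ≤ 1, so tw(G) ≥ 2. Hence tw(G) = 2 exactly.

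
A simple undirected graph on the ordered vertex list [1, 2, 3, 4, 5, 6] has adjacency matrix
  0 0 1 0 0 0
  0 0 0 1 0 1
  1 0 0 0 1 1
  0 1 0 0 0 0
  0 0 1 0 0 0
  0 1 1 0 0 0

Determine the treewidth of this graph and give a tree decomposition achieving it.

Treewidth 1.
Bags: B1 = {3, 6}  B2 = {2, 6}  B3 = {3, 5}  B4 = {1, 3}  B5 = {2, 4}
Tree: B1–B2, B1–B3, B1–B4, B2–B5

Every bag has size at most 2, so the width is 2 − 1 = 1 and tw(G) ≤ 1. Any graph with an edge has treewidth ≥ 1, and G has the edge 3–6. Hence tw(G) = 1 exactly.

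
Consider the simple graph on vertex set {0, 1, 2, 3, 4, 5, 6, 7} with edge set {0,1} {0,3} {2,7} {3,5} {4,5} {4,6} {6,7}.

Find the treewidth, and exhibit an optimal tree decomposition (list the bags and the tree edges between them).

Treewidth 1.
One such decomposition:
Bags: B1 = {2, 7}  B2 = {6, 7}  B3 = {4, 6}  B4 = {4, 5}  B5 = {3, 5}  B6 = {0, 3}  B7 = {0, 1}
Tree: B1–B2, B2–B3, B3–B4, B4–B5, B5–B6, B6–B7

The largest bag has 2 vertices, giving width 1; this decomposition certifies tw(G) ≤ 1. Any graph with an edge has treewidth ≥ 1, and G has the edge 2–7. Combining the bounds, tw(G) = 1.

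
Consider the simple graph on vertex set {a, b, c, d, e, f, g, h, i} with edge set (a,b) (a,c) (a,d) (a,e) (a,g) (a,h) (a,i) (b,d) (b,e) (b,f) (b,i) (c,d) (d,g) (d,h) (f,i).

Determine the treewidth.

2

A width-2 tree decomposition is:
Bags: B1 = {a, b, d}  B2 = {a, c, d}  B3 = {a, b, i}  B4 = {a, b, e}  B5 = {b, f, i}  B6 = {a, d, g}  B7 = {a, d, h}
Tree: B1–B2, B1–B3, B1–B4, B3–B5, B2–B6, B2–B7
Every bag has size at most 3, so the width is 3 − 1 = 2 and tw(G) ≤ 2. On the other hand G contains the 3-clique {a, d, g}. A clique must lie in a single bag of any decomposition, so no decomposition can have width below 2. The upper and lower bounds meet at 2, so that is the treewidth.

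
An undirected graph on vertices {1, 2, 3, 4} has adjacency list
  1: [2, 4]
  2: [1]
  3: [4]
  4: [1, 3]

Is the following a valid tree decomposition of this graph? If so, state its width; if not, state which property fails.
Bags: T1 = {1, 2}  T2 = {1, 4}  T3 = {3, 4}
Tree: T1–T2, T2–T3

Yes; width 1.

Vertex coverage: the bags together contain {1, 2, 3, 4}, the full vertex set. Edge coverage: each edge of G has both endpoints in at least one bag. Running intersection: for every vertex, the bags containing it form a connected subtree. All three properties hold, so this is a valid tree decomposition of width max|bag| − 1 = 1, and hence tw(G) ≤ 1.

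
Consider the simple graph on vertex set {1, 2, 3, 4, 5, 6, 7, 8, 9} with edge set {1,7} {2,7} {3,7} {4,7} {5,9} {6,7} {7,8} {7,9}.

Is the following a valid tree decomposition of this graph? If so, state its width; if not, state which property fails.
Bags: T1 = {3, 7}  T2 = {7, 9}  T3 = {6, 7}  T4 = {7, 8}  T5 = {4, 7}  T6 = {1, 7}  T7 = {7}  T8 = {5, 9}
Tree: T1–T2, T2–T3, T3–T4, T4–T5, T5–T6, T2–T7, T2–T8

A tree decomposition must satisfy three properties: every vertex lies in some bag; for every edge, both endpoints lie together in some bag; and for every vertex, the bags containing it form a connected subtree. Here vertex 2 appears in no bag, so the decomposition is invalid.

No — vertex 2 appears in no bag.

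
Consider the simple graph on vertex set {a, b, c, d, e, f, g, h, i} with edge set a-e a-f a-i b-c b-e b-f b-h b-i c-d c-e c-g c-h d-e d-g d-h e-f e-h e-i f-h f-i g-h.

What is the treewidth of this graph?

A width-3 tree decomposition is:
Bags: B1 = {b, e, f, i}  B2 = {b, e, f, h}  B3 = {b, c, e, h}  B4 = {c, d, e, h}  B5 = {a, e, f, i}  B6 = {c, d, g, h}
Tree: B1–B2, B2–B3, B3–B4, B1–B5, B4–B6
Each bag holds 4 vertices, so the decomposition has width 3, which upper-bounds the treewidth. Conversely, {c, d, g, h} is a clique of size 4, and the vertices of any clique must share a bag in every tree decomposition; so some bag has ≥ 4 vertices and tw(G) ≥ 3. The upper and lower bounds meet at 3, so that is the treewidth.

3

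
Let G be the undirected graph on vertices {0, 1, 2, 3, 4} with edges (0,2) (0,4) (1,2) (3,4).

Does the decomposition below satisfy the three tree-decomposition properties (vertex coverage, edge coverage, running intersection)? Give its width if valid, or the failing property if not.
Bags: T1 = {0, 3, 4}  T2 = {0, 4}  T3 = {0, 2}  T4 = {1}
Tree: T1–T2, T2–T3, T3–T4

No — edge (2,1) lies in no bag.

A tree decomposition must satisfy three properties: every vertex lies in some bag; for every edge, both endpoints lie together in some bag; and for every vertex, the bags containing it form a connected subtree. Here edge (2,1) lies in no bag, so the decomposition is invalid.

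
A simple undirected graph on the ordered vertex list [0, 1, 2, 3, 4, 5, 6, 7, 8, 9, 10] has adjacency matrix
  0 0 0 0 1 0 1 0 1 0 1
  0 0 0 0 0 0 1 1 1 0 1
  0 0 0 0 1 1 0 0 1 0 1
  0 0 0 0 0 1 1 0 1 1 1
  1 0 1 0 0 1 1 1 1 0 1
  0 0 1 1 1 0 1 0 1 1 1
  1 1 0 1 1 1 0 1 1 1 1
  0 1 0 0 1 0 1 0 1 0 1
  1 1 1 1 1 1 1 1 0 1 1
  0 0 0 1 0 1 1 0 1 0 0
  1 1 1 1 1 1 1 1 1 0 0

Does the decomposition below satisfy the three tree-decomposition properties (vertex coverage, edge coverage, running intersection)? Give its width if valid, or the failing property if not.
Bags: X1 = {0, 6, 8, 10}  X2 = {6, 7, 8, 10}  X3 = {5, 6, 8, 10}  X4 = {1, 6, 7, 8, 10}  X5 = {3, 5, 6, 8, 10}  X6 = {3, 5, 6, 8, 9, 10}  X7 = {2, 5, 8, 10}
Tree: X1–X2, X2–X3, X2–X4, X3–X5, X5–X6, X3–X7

A tree decomposition must satisfy three properties: every vertex lies in some bag; for every edge, both endpoints lie together in some bag; and for every vertex, the bags containing it form a connected subtree. Here vertex 4 appears in no bag, so the decomposition is invalid.

No — vertex 4 appears in no bag.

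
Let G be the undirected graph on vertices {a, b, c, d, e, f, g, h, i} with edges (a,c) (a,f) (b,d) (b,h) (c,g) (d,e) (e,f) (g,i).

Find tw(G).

A width-1 tree decomposition is:
Bags: B1 = {g, i}  B2 = {c, g}  B3 = {a, c}  B4 = {a, f}  B5 = {e, f}  B6 = {d, e}  B7 = {b, d}  B8 = {b, h}
Tree: B1–B2, B2–B3, B3–B4, B4–B5, B5–B6, B6–B7, B7–B8
Each bag holds 2 vertices, so the decomposition has width 1, which upper-bounds the treewidth. Since G has at least one edge (e.g. i–g), it is not an edgeless graph, so tw(G) ≥ 1. Hence tw(G) = 1 exactly.

1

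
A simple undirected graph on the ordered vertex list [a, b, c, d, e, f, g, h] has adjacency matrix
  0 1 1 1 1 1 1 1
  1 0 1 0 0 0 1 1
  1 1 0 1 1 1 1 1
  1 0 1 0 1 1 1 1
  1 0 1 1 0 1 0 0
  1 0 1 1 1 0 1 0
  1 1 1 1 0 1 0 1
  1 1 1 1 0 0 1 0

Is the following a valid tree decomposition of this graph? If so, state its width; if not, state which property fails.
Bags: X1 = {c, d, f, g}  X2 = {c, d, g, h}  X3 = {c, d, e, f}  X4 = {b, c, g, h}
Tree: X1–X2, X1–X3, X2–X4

A tree decomposition must satisfy three properties: every vertex lies in some bag; for every edge, both endpoints lie together in some bag; and for every vertex, the bags containing it form a connected subtree. Here vertex a appears in no bag, so the decomposition is invalid.

No — vertex a appears in no bag.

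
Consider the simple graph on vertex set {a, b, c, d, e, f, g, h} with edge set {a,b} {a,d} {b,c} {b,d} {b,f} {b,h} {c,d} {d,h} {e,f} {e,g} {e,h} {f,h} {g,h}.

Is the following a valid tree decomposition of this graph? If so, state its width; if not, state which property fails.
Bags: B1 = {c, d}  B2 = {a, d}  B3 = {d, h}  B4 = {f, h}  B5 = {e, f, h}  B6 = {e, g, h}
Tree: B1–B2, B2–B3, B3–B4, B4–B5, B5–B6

No — vertex b appears in no bag.

A tree decomposition must satisfy three properties: every vertex lies in some bag; for every edge, both endpoints lie together in some bag; and for every vertex, the bags containing it form a connected subtree. Here vertex b appears in no bag, so the decomposition is invalid.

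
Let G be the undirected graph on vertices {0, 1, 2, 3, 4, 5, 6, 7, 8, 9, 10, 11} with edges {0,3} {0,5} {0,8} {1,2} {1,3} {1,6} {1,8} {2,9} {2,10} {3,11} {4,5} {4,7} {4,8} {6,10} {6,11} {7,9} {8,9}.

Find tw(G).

A width-3 tree decomposition is:
Bags: B1 = {3, 6, 10, 11}  B2 = {1, 3, 6, 10}  B3 = {1, 2, 3, 10}  B4 = {0, 1, 2, 3}  B5 = {0, 1, 2, 8}  B6 = {0, 2, 8, 9}  B7 = {0, 5, 8, 9}  B8 = {4, 5, 8, 9}  B9 = {4, 5, 7, 9}
Tree: B1–B2, B2–B3, B3–B4, B4–B5, B5–B6, B6–B7, B7–B8, B8–B9
The largest bag has 4 vertices, giving width 3; this decomposition certifies tw(G) ≤ 3. For the lower bound: the 4 vertex sets {6,10,11}, {3}, {1}, {0,2,8,9} are disjoint, each induces a connected subgraph, and every pair is joined by at least one edge of G. Contracting each set to a single vertex therefore yields K_{4} as a minor, and since treewidth is minor-monotone, tw(G) ≥ tw(K_{4}) = 3. Hence tw(G) = 3 exactly.

3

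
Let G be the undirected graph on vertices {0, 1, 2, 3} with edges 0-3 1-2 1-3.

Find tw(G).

A width-1 tree decomposition is:
Bags: B1 = {1, 2}  B2 = {1, 3}  B3 = {0, 3}
Tree: B1–B2, B2–B3
The largest bag has 2 vertices, giving width 1; this decomposition certifies tw(G) ≤ 1. G has an edge, so its treewidth is at least 1. The upper and lower bounds meet at 1, so that is the treewidth.

1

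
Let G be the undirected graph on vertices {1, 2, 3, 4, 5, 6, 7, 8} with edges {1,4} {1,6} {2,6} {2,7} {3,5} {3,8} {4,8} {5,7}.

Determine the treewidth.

2

A width-2 tree decomposition is:
Bags: B1 = {1, 2, 6}  B2 = {1, 2, 7}  B3 = {1, 5, 7}  B4 = {1, 3, 5}  B5 = {1, 3, 8}  B6 = {1, 4, 8}
Tree: B1–B2, B2–B3, B3–B4, B4–B5, B5–B6
Each bag holds 3 vertices, so the decomposition has width 2, which upper-bounds the treewidth. The edges 1–6–2–7–5–3–8–4–1 form a cycle, so G is not a tree and its treewidth is at least 2. Therefore the treewidth is 2.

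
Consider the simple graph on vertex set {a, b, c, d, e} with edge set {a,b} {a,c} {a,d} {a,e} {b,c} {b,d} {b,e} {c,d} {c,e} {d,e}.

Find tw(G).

4

A width-4 tree decomposition is:
Bags: B1 = {a, b, c, d, e}
Tree: (single bag)
A single bag containing all 5 vertices is trivially a valid decomposition of width 4. For the lower bound, the 5 vertices {a, b, c, d, e} are pairwise adjacent, and any tree decomposition puts a clique entirely inside one bag — forcing width ≥ 4. Combining the bounds, tw(G) = 4.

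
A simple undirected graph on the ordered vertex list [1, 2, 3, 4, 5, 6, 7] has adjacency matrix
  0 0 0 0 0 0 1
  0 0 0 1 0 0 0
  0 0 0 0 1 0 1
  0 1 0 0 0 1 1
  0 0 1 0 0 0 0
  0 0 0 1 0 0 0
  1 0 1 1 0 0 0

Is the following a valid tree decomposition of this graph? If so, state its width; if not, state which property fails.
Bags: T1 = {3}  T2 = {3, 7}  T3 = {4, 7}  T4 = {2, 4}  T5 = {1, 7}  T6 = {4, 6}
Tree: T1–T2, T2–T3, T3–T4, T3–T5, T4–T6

No — vertex 5 appears in no bag.

A tree decomposition must satisfy three properties: every vertex lies in some bag; for every edge, both endpoints lie together in some bag; and for every vertex, the bags containing it form a connected subtree. Here vertex 5 appears in no bag, so the decomposition is invalid.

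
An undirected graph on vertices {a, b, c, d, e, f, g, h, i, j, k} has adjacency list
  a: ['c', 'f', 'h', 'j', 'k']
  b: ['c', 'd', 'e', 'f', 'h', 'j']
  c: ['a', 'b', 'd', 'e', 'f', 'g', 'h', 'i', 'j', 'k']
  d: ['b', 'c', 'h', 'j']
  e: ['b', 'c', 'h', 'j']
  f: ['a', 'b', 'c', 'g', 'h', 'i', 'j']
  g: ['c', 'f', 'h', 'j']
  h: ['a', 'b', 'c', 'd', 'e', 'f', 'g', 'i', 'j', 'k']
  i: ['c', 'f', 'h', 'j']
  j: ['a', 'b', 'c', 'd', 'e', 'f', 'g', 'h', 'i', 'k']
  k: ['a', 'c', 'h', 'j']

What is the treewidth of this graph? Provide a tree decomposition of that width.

Each bag holds 5 vertices, so the decomposition has width 4, which upper-bounds the treewidth. For the lower bound, the 5 vertices {b, c, d, h, j} are pairwise adjacent, and any tree decomposition puts a clique entirely inside one bag — forcing width ≥ 4. Therefore the treewidth is 4.

Treewidth 4.
One optimal decomposition is:
Bags: B1 = {c, f, h, i, j}  B2 = {b, c, f, h, j}  B3 = {a, c, f, h, j}  B4 = {a, c, h, j, k}  B5 = {b, c, e, h, j}  B6 = {c, f, g, h, j}  B7 = {b, c, d, h, j}
Tree: B1–B2, B1–B3, B3–B4, B2–B5, B1–B6, B5–B7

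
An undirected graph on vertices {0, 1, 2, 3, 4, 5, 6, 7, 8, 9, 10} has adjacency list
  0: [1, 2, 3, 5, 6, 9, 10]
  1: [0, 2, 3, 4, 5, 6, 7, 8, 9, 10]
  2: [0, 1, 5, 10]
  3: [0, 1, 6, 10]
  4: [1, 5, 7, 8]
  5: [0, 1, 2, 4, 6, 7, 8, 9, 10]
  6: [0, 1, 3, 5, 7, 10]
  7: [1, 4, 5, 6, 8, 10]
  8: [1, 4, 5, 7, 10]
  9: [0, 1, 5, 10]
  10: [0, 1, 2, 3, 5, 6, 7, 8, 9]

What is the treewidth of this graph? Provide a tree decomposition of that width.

Treewidth 4.
One optimal decomposition is:
Bags: B1 = {0, 1, 2, 5, 10}  B2 = {0, 1, 5, 6, 10}  B3 = {0, 1, 5, 9, 10}  B4 = {1, 5, 6, 7, 10}  B5 = {0, 1, 3, 6, 10}  B6 = {1, 5, 7, 8, 10}  B7 = {1, 4, 5, 7, 8}
Tree: B1–B2, B1–B3, B2–B4, B2–B5, B4–B6, B6–B7

The largest bag has 5 vertices, giving width 4; this decomposition certifies tw(G) ≤ 4. Conversely, {0, 1, 3, 6, 10} is a clique of size 5, and the vertices of any clique must share a bag in every tree decomposition; so some bag has ≥ 5 vertices and tw(G) ≥ 4. The upper and lower bounds meet at 4, so that is the treewidth.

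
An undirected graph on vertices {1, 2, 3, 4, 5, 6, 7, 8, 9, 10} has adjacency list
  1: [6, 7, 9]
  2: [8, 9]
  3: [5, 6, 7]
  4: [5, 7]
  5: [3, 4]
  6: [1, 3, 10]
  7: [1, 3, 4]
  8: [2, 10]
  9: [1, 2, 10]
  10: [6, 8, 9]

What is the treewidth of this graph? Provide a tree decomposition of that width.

Treewidth 2.
One optimal decomposition is:
Bags: B1 = {2, 8, 10}  B2 = {2, 9, 10}  B3 = {6, 9, 10}  B4 = {1, 6, 9}  B5 = {1, 3, 6}  B6 = {1, 3, 7}  B7 = {3, 5, 7}  B8 = {4, 5, 7}
Tree: B1–B2, B2–B3, B3–B4, B4–B5, B5–B6, B6–B7, B7–B8

Every bag has size at most 3, so the width is 3 − 1 = 2 and tw(G) ≤ 2. The edges 8–2–9–10–8 form a cycle, so G is not a tree and its treewidth is at least 2. The upper and lower bounds meet at 2, so that is the treewidth.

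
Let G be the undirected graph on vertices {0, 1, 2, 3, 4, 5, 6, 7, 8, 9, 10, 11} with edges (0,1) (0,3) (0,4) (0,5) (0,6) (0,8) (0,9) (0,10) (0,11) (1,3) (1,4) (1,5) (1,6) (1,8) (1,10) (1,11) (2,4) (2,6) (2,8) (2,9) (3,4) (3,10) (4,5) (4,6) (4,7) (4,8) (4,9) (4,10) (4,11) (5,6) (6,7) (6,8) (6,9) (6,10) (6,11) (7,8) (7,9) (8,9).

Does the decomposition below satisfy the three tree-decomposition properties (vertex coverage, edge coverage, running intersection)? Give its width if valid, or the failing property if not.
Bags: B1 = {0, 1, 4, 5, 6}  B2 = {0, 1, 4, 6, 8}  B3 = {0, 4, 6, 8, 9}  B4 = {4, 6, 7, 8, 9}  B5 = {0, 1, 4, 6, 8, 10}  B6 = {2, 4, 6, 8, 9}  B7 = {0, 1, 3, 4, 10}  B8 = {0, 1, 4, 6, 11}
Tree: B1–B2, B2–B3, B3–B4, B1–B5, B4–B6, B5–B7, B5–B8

A tree decomposition must satisfy three properties: every vertex lies in some bag; for every edge, both endpoints lie together in some bag; and for every vertex, the bags containing it form a connected subtree. Here bags containing vertex 8 are not connected in the tree, so the decomposition is invalid.

No — bags containing vertex 8 are not connected in the tree.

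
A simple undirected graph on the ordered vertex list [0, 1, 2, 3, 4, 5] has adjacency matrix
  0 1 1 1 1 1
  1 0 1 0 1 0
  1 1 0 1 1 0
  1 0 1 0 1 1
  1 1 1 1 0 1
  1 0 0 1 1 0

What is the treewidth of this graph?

A width-3 tree decomposition is:
Bags: B1 = {0, 2, 3, 4}  B2 = {0, 1, 2, 4}  B3 = {0, 3, 4, 5}
Tree: B1–B2, B1–B3
The largest bag has 4 vertices, giving width 3; this decomposition certifies tw(G) ≤ 3. For the lower bound, the 4 vertices {0, 1, 2, 4} are pairwise adjacent, and any tree decomposition puts a clique entirely inside one bag — forcing width ≥ 3. The upper and lower bounds meet at 3, so that is the treewidth.

3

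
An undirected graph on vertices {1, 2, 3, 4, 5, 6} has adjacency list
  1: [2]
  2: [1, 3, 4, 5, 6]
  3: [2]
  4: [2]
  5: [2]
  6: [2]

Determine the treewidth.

A width-1 tree decomposition is:
Bags: B1 = {2, 6}  B2 = {2, 3}  B3 = {2, 4}  B4 = {2, 5}  B5 = {1, 2}
Tree: B1–B2, B2–B3, B1–B4, B2–B5
Each bag holds 2 vertices, so the decomposition has width 1, which upper-bounds the treewidth. Since G has at least one edge (e.g. 2–6), it is not an edgeless graph, so tw(G) ≥ 1. The upper and lower bounds meet at 1, so that is the treewidth.

1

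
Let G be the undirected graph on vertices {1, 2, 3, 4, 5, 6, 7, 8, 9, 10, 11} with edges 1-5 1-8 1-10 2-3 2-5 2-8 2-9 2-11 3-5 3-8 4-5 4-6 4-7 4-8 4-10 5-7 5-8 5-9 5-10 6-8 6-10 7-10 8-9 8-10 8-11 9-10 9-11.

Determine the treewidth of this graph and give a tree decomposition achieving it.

Every bag has size at most 4, so the width is 4 − 1 = 3 and tw(G) ≤ 3. Conversely, {2, 8, 9, 11} is a clique of size 4, and the vertices of any clique must share a bag in every tree decomposition; so some bag has ≥ 4 vertices and tw(G) ≥ 3. Hence tw(G) = 3 exactly.

Treewidth 3.
One optimal decomposition is:
Bags: B1 = {4, 5, 8, 10}  B2 = {5, 8, 9, 10}  B3 = {4, 6, 8, 10}  B4 = {1, 5, 8, 10}  B5 = {2, 5, 8, 9}  B6 = {4, 5, 7, 10}  B7 = {2, 8, 9, 11}  B8 = {2, 3, 5, 8}
Tree: B1–B2, B1–B3, B2–B4, B2–B5, B1–B6, B5–B7, B5–B8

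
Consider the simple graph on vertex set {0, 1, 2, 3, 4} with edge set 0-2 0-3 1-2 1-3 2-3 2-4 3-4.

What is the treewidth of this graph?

A width-2 tree decomposition is:
Bags: B1 = {1, 2, 3}  B2 = {0, 2, 3}  B3 = {2, 3, 4}
Tree: B1–B2, B2–B3
Each bag holds 3 vertices, so the decomposition has width 2, which upper-bounds the treewidth. On the other hand G contains the 3-clique {0, 2, 3}. A clique must lie in a single bag of any decomposition, so no decomposition can have width below 2. Hence tw(G) = 2 exactly.

2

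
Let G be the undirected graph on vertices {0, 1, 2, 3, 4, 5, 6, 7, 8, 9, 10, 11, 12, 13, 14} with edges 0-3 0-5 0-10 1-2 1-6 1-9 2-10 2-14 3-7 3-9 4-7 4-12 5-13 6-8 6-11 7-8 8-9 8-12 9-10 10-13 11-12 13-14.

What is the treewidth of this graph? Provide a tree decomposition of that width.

Treewidth 3.
One optimal decomposition is:
Bags: B1 = {4, 7, 11, 12}  B2 = {7, 8, 11, 12}  B3 = {6, 7, 8, 11}  B4 = {3, 6, 7, 8}  B5 = {3, 6, 8, 9}  B6 = {1, 3, 6, 9}  B7 = {0, 1, 3, 9}  B8 = {0, 1, 9, 10}  B9 = {0, 1, 2, 10}  B10 = {0, 2, 5, 10}  B11 = {2, 5, 10, 13}  B12 = {2, 5, 13, 14}
Tree: B1–B2, B2–B3, B3–B4, B4–B5, B5–B6, B6–B7, B7–B8, B8–B9, B9–B10, B10–B11, B11–B12

Each bag holds 4 vertices, so the decomposition has width 3, which upper-bounds the treewidth. For the lower bound: the 4 vertex sets {4,11,12}, {7}, {8}, {1,3,6,9} are disjoint, each induces a connected subgraph, and every pair is joined by at least one edge of G. Contracting each set to a single vertex therefore yields K_{4} as a minor, and since treewidth is minor-monotone, tw(G) ≥ tw(K_{4}) = 3. Therefore the treewidth is 3.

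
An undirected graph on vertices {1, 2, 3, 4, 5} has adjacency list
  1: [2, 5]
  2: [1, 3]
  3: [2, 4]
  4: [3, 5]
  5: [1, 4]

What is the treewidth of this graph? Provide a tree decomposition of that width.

The largest bag has 3 vertices, giving width 2; this decomposition certifies tw(G) ≤ 2. Since 4–5–1–2–3–4 is a cycle in G, G is not acyclic. Forests are exactly the graphs of treewidth ≤ 1, so tw(G) ≥ 2. Hence tw(G) = 2 exactly.

Treewidth 2.
One such decomposition:
Bags: B1 = {1, 4, 5}  B2 = {1, 2, 4}  B3 = {2, 3, 4}
Tree: B1–B2, B2–B3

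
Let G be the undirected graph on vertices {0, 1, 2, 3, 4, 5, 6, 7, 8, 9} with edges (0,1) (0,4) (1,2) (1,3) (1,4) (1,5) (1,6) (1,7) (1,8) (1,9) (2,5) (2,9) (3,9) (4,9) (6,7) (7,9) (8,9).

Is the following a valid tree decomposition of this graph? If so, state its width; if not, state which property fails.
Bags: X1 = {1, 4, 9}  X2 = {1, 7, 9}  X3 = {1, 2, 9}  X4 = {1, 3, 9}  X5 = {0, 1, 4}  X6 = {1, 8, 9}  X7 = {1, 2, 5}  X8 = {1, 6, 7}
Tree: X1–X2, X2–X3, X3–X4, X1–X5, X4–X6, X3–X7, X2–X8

Checking the three conditions: (i) the bags cover all of {0, 1, 2, 3, 4, 5, 6, 7, 8, 9}; (ii) for each edge, some bag contains both endpoints; (iii) the bags containing any fixed vertex form a subtree. All hold, so the decomposition is valid with width 3 − 1 = 2.

Yes; width 2.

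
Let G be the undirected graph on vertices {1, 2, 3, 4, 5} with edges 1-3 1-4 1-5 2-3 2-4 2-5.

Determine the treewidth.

2

A width-2 tree decomposition is:
Bags: B1 = {1, 2, 5}  B2 = {1, 2, 3}  B3 = {1, 2, 4}
Tree: B1–B2, B2–B3
Each bag holds 3 vertices, so the decomposition has width 2, which upper-bounds the treewidth. For the lower bound, G contains the cycle 2–5–1–3–2, so G is not a forest; only forests have treewidth ≤ 1, hence tw(G) ≥ 2. The upper and lower bounds meet at 2, so that is the treewidth.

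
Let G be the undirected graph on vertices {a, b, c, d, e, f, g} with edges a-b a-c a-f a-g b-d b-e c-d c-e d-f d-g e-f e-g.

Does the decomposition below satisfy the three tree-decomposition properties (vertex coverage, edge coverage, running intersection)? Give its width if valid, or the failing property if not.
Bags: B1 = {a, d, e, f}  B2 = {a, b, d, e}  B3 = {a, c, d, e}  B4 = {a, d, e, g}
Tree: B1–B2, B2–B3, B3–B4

Yes; width 3.

Vertex coverage: the bags together contain {a, b, c, d, e, f, g}, the full vertex set. Edge coverage: each edge of G has both endpoints in at least one bag. Running intersection: for every vertex, the bags containing it form a connected subtree. All three properties hold, so this is a valid tree decomposition of width max|bag| − 1 = 3, and hence tw(G) ≤ 3.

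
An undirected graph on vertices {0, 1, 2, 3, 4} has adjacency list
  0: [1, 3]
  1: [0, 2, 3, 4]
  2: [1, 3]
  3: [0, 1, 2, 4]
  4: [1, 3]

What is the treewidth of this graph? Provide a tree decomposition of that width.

Treewidth 2.
One such decomposition:
Bags: B1 = {0, 1, 3}  B2 = {1, 3, 4}  B3 = {1, 2, 3}
Tree: B1–B2, B2–B3

The largest bag has 3 vertices, giving width 2; this decomposition certifies tw(G) ≤ 2. Conversely, {0, 1, 3} is a clique of size 3, and the vertices of any clique must share a bag in every tree decomposition; so some bag has ≥ 3 vertices and tw(G) ≥ 2. Therefore the treewidth is 2.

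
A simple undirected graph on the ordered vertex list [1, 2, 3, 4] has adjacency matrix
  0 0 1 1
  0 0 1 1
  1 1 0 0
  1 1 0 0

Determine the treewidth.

2

A width-2 tree decomposition is:
Bags: B1 = {1, 3, 4}  B2 = {2, 3, 4}
Tree: B1–B2
Every bag has size at most 3, so the width is 3 − 1 = 2 and tw(G) ≤ 2. For the lower bound, G contains the cycle 4–1–3–2–4, so G is not a forest; only forests have treewidth ≤ 1, hence tw(G) ≥ 2. Therefore the treewidth is 2.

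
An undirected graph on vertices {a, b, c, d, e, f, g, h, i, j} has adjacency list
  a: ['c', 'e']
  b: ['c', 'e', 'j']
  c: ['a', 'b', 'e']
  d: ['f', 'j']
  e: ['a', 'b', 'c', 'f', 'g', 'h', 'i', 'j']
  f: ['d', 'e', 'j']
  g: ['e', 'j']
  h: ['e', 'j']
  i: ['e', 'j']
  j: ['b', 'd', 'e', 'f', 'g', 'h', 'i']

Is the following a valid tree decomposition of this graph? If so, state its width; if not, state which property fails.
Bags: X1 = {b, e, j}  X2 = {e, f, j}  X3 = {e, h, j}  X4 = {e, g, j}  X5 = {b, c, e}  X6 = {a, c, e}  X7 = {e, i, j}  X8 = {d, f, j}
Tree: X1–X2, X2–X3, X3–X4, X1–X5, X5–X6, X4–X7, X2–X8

Yes; width 2.

Vertex coverage: the bags together contain {a, b, c, d, e, f, g, h, i, j}, the full vertex set. Edge coverage: each edge of G has both endpoints in at least one bag. Running intersection: for every vertex, the bags containing it form a connected subtree. All three properties hold, so this is a valid tree decomposition of width max|bag| − 1 = 2, and hence tw(G) ≤ 2.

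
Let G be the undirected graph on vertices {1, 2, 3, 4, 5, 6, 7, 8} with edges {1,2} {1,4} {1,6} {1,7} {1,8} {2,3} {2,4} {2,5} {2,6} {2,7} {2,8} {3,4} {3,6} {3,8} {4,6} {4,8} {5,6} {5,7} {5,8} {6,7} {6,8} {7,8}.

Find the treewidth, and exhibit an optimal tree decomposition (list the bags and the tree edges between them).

Treewidth 4.
One such decomposition:
Bags: B1 = {1, 2, 6, 7, 8}  B2 = {2, 5, 6, 7, 8}  B3 = {1, 2, 4, 6, 8}  B4 = {2, 3, 4, 6, 8}
Tree: B1–B2, B1–B3, B3–B4

The largest bag has 5 vertices, giving width 4; this decomposition certifies tw(G) ≤ 4. Conversely, {1, 2, 4, 6, 8} is a clique of size 5, and the vertices of any clique must share a bag in every tree decomposition; so some bag has ≥ 5 vertices and tw(G) ≥ 4. Hence tw(G) = 4 exactly.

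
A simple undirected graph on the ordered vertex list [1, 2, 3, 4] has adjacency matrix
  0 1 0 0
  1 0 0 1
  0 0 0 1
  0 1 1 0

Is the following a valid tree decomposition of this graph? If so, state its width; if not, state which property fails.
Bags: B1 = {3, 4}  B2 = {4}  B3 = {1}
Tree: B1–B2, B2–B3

No — vertex 2 appears in no bag.

A tree decomposition must satisfy three properties: every vertex lies in some bag; for every edge, both endpoints lie together in some bag; and for every vertex, the bags containing it form a connected subtree. Here vertex 2 appears in no bag, so the decomposition is invalid.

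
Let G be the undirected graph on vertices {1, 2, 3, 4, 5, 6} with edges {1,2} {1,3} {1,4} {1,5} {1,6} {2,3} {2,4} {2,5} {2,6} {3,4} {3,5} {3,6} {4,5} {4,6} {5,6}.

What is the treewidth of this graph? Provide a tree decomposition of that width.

With just one bag of size 6, the width is 6 − 1 = 5, so tw(G) ≤ 5. For the lower bound, the 6 vertices {1, 2, 3, 4, 5, 6} are pairwise adjacent, and any tree decomposition puts a clique entirely inside one bag — forcing width ≥ 5. Hence tw(G) = 5 exactly.

Treewidth 5.
One optimal decomposition is:
Bags: B1 = {1, 2, 3, 4, 5, 6}
Tree: (single bag)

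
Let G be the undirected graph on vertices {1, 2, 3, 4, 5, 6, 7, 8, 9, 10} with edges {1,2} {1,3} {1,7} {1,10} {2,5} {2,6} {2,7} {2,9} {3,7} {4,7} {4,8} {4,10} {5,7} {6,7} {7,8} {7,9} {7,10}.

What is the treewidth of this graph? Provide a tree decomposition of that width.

Each bag holds 3 vertices, so the decomposition has width 2, which upper-bounds the treewidth. For the lower bound, the 3 vertices {1, 2, 7} are pairwise adjacent, and any tree decomposition puts a clique entirely inside one bag — forcing width ≥ 2. Therefore the treewidth is 2.

Treewidth 2.
Bags: B1 = {4, 7, 10}  B2 = {1, 7, 10}  B3 = {4, 7, 8}  B4 = {1, 2, 7}  B5 = {1, 3, 7}  B6 = {2, 6, 7}  B7 = {2, 7, 9}  B8 = {2, 5, 7}
Tree: B1–B2, B1–B3, B2–B4, B2–B5, B4–B6, B6–B7, B6–B8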